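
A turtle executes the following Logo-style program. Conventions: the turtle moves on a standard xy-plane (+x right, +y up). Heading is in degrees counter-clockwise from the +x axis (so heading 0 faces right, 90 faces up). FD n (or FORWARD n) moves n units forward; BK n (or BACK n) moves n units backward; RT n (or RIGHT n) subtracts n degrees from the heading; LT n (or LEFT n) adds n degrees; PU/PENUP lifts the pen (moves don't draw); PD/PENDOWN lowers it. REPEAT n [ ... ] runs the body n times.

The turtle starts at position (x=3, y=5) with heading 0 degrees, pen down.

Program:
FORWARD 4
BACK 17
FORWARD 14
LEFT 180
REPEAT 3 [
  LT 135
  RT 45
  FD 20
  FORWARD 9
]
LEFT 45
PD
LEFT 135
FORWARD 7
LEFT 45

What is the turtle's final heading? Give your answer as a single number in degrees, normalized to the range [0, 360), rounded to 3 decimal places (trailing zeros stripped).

Executing turtle program step by step:
Start: pos=(3,5), heading=0, pen down
FD 4: (3,5) -> (7,5) [heading=0, draw]
BK 17: (7,5) -> (-10,5) [heading=0, draw]
FD 14: (-10,5) -> (4,5) [heading=0, draw]
LT 180: heading 0 -> 180
REPEAT 3 [
  -- iteration 1/3 --
  LT 135: heading 180 -> 315
  RT 45: heading 315 -> 270
  FD 20: (4,5) -> (4,-15) [heading=270, draw]
  FD 9: (4,-15) -> (4,-24) [heading=270, draw]
  -- iteration 2/3 --
  LT 135: heading 270 -> 45
  RT 45: heading 45 -> 0
  FD 20: (4,-24) -> (24,-24) [heading=0, draw]
  FD 9: (24,-24) -> (33,-24) [heading=0, draw]
  -- iteration 3/3 --
  LT 135: heading 0 -> 135
  RT 45: heading 135 -> 90
  FD 20: (33,-24) -> (33,-4) [heading=90, draw]
  FD 9: (33,-4) -> (33,5) [heading=90, draw]
]
LT 45: heading 90 -> 135
PD: pen down
LT 135: heading 135 -> 270
FD 7: (33,5) -> (33,-2) [heading=270, draw]
LT 45: heading 270 -> 315
Final: pos=(33,-2), heading=315, 10 segment(s) drawn

Answer: 315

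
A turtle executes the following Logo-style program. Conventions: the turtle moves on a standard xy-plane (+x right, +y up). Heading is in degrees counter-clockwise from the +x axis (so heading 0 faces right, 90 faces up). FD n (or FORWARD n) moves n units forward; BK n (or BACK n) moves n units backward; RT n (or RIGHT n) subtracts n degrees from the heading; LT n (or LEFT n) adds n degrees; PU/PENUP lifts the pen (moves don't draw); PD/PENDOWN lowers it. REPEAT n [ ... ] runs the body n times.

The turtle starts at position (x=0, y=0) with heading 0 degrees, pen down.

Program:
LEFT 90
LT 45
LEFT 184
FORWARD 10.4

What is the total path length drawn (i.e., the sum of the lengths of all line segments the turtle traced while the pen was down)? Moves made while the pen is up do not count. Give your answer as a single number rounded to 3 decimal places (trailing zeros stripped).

Answer: 10.4

Derivation:
Executing turtle program step by step:
Start: pos=(0,0), heading=0, pen down
LT 90: heading 0 -> 90
LT 45: heading 90 -> 135
LT 184: heading 135 -> 319
FD 10.4: (0,0) -> (7.849,-6.823) [heading=319, draw]
Final: pos=(7.849,-6.823), heading=319, 1 segment(s) drawn

Segment lengths:
  seg 1: (0,0) -> (7.849,-6.823), length = 10.4
Total = 10.4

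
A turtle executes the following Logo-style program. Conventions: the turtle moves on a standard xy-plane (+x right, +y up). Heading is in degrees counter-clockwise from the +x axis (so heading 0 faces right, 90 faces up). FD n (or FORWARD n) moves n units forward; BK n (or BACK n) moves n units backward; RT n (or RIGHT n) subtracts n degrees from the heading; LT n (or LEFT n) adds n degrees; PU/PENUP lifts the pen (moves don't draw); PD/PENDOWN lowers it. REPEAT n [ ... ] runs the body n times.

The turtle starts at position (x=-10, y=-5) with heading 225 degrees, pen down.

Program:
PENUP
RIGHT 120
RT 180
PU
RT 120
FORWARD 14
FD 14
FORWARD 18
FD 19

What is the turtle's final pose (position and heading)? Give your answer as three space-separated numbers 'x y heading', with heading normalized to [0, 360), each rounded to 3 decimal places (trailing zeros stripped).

Executing turtle program step by step:
Start: pos=(-10,-5), heading=225, pen down
PU: pen up
RT 120: heading 225 -> 105
RT 180: heading 105 -> 285
PU: pen up
RT 120: heading 285 -> 165
FD 14: (-10,-5) -> (-23.523,-1.377) [heading=165, move]
FD 14: (-23.523,-1.377) -> (-37.046,2.247) [heading=165, move]
FD 18: (-37.046,2.247) -> (-54.433,6.906) [heading=165, move]
FD 19: (-54.433,6.906) -> (-72.785,11.823) [heading=165, move]
Final: pos=(-72.785,11.823), heading=165, 0 segment(s) drawn

Answer: -72.785 11.823 165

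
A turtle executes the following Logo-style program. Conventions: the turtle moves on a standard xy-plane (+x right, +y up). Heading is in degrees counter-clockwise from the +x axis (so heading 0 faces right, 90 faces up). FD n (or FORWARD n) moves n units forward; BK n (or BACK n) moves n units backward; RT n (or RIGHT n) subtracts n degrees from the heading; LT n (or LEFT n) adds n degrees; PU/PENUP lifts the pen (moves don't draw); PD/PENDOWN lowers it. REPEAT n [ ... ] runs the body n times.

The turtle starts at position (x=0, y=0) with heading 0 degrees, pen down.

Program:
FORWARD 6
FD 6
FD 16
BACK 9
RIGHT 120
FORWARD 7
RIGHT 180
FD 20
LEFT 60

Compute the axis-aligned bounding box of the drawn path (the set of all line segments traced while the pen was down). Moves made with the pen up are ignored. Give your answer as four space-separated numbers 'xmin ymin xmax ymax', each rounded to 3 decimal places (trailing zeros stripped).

Executing turtle program step by step:
Start: pos=(0,0), heading=0, pen down
FD 6: (0,0) -> (6,0) [heading=0, draw]
FD 6: (6,0) -> (12,0) [heading=0, draw]
FD 16: (12,0) -> (28,0) [heading=0, draw]
BK 9: (28,0) -> (19,0) [heading=0, draw]
RT 120: heading 0 -> 240
FD 7: (19,0) -> (15.5,-6.062) [heading=240, draw]
RT 180: heading 240 -> 60
FD 20: (15.5,-6.062) -> (25.5,11.258) [heading=60, draw]
LT 60: heading 60 -> 120
Final: pos=(25.5,11.258), heading=120, 6 segment(s) drawn

Segment endpoints: x in {0, 6, 12, 15.5, 19, 25.5, 28}, y in {-6.062, 0, 11.258}
xmin=0, ymin=-6.062, xmax=28, ymax=11.258

Answer: 0 -6.062 28 11.258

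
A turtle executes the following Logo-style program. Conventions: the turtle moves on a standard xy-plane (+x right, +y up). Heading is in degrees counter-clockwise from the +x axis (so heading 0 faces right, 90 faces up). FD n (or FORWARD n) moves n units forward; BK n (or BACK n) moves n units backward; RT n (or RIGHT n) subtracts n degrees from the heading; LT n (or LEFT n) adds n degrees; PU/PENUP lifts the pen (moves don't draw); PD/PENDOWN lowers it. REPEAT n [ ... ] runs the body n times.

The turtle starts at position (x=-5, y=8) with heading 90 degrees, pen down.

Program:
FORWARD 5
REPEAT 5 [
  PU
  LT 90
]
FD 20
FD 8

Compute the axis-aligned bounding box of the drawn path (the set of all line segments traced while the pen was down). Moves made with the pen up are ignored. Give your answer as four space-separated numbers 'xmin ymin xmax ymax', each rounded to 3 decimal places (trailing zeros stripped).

Executing turtle program step by step:
Start: pos=(-5,8), heading=90, pen down
FD 5: (-5,8) -> (-5,13) [heading=90, draw]
REPEAT 5 [
  -- iteration 1/5 --
  PU: pen up
  LT 90: heading 90 -> 180
  -- iteration 2/5 --
  PU: pen up
  LT 90: heading 180 -> 270
  -- iteration 3/5 --
  PU: pen up
  LT 90: heading 270 -> 0
  -- iteration 4/5 --
  PU: pen up
  LT 90: heading 0 -> 90
  -- iteration 5/5 --
  PU: pen up
  LT 90: heading 90 -> 180
]
FD 20: (-5,13) -> (-25,13) [heading=180, move]
FD 8: (-25,13) -> (-33,13) [heading=180, move]
Final: pos=(-33,13), heading=180, 1 segment(s) drawn

Segment endpoints: x in {-5}, y in {8, 13}
xmin=-5, ymin=8, xmax=-5, ymax=13

Answer: -5 8 -5 13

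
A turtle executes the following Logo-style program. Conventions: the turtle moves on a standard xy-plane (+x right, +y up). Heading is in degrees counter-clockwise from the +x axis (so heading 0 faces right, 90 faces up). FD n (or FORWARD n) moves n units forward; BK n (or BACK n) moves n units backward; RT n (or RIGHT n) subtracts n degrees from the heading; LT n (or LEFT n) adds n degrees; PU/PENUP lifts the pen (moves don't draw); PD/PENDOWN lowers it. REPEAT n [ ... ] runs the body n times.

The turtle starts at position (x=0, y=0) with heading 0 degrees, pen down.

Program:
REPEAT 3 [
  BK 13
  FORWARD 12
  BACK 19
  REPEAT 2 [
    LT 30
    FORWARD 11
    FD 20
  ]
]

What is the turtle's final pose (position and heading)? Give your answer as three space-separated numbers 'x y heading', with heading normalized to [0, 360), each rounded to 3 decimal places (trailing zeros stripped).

Answer: -51 81.053 180

Derivation:
Executing turtle program step by step:
Start: pos=(0,0), heading=0, pen down
REPEAT 3 [
  -- iteration 1/3 --
  BK 13: (0,0) -> (-13,0) [heading=0, draw]
  FD 12: (-13,0) -> (-1,0) [heading=0, draw]
  BK 19: (-1,0) -> (-20,0) [heading=0, draw]
  REPEAT 2 [
    -- iteration 1/2 --
    LT 30: heading 0 -> 30
    FD 11: (-20,0) -> (-10.474,5.5) [heading=30, draw]
    FD 20: (-10.474,5.5) -> (6.847,15.5) [heading=30, draw]
    -- iteration 2/2 --
    LT 30: heading 30 -> 60
    FD 11: (6.847,15.5) -> (12.347,25.026) [heading=60, draw]
    FD 20: (12.347,25.026) -> (22.347,42.347) [heading=60, draw]
  ]
  -- iteration 2/3 --
  BK 13: (22.347,42.347) -> (15.847,31.088) [heading=60, draw]
  FD 12: (15.847,31.088) -> (21.847,41.481) [heading=60, draw]
  BK 19: (21.847,41.481) -> (12.347,25.026) [heading=60, draw]
  REPEAT 2 [
    -- iteration 1/2 --
    LT 30: heading 60 -> 90
    FD 11: (12.347,25.026) -> (12.347,36.026) [heading=90, draw]
    FD 20: (12.347,36.026) -> (12.347,56.026) [heading=90, draw]
    -- iteration 2/2 --
    LT 30: heading 90 -> 120
    FD 11: (12.347,56.026) -> (6.847,65.553) [heading=120, draw]
    FD 20: (6.847,65.553) -> (-3.153,82.873) [heading=120, draw]
  ]
  -- iteration 3/3 --
  BK 13: (-3.153,82.873) -> (3.347,71.615) [heading=120, draw]
  FD 12: (3.347,71.615) -> (-2.653,82.007) [heading=120, draw]
  BK 19: (-2.653,82.007) -> (6.847,65.553) [heading=120, draw]
  REPEAT 2 [
    -- iteration 1/2 --
    LT 30: heading 120 -> 150
    FD 11: (6.847,65.553) -> (-2.679,71.053) [heading=150, draw]
    FD 20: (-2.679,71.053) -> (-20,81.053) [heading=150, draw]
    -- iteration 2/2 --
    LT 30: heading 150 -> 180
    FD 11: (-20,81.053) -> (-31,81.053) [heading=180, draw]
    FD 20: (-31,81.053) -> (-51,81.053) [heading=180, draw]
  ]
]
Final: pos=(-51,81.053), heading=180, 21 segment(s) drawn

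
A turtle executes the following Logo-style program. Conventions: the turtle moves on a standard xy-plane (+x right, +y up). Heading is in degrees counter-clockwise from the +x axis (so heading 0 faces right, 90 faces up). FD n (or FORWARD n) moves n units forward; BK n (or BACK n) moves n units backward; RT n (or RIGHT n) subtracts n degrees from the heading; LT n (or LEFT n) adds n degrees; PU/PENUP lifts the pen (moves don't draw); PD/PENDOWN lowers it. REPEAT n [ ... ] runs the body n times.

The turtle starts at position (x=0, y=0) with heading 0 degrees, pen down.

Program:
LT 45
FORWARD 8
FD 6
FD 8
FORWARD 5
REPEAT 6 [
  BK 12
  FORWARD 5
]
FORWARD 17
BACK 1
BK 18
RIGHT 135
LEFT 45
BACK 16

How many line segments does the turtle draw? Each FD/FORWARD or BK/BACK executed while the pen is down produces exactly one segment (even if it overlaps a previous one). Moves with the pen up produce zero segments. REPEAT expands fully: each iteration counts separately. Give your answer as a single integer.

Executing turtle program step by step:
Start: pos=(0,0), heading=0, pen down
LT 45: heading 0 -> 45
FD 8: (0,0) -> (5.657,5.657) [heading=45, draw]
FD 6: (5.657,5.657) -> (9.899,9.899) [heading=45, draw]
FD 8: (9.899,9.899) -> (15.556,15.556) [heading=45, draw]
FD 5: (15.556,15.556) -> (19.092,19.092) [heading=45, draw]
REPEAT 6 [
  -- iteration 1/6 --
  BK 12: (19.092,19.092) -> (10.607,10.607) [heading=45, draw]
  FD 5: (10.607,10.607) -> (14.142,14.142) [heading=45, draw]
  -- iteration 2/6 --
  BK 12: (14.142,14.142) -> (5.657,5.657) [heading=45, draw]
  FD 5: (5.657,5.657) -> (9.192,9.192) [heading=45, draw]
  -- iteration 3/6 --
  BK 12: (9.192,9.192) -> (0.707,0.707) [heading=45, draw]
  FD 5: (0.707,0.707) -> (4.243,4.243) [heading=45, draw]
  -- iteration 4/6 --
  BK 12: (4.243,4.243) -> (-4.243,-4.243) [heading=45, draw]
  FD 5: (-4.243,-4.243) -> (-0.707,-0.707) [heading=45, draw]
  -- iteration 5/6 --
  BK 12: (-0.707,-0.707) -> (-9.192,-9.192) [heading=45, draw]
  FD 5: (-9.192,-9.192) -> (-5.657,-5.657) [heading=45, draw]
  -- iteration 6/6 --
  BK 12: (-5.657,-5.657) -> (-14.142,-14.142) [heading=45, draw]
  FD 5: (-14.142,-14.142) -> (-10.607,-10.607) [heading=45, draw]
]
FD 17: (-10.607,-10.607) -> (1.414,1.414) [heading=45, draw]
BK 1: (1.414,1.414) -> (0.707,0.707) [heading=45, draw]
BK 18: (0.707,0.707) -> (-12.021,-12.021) [heading=45, draw]
RT 135: heading 45 -> 270
LT 45: heading 270 -> 315
BK 16: (-12.021,-12.021) -> (-23.335,-0.707) [heading=315, draw]
Final: pos=(-23.335,-0.707), heading=315, 20 segment(s) drawn
Segments drawn: 20

Answer: 20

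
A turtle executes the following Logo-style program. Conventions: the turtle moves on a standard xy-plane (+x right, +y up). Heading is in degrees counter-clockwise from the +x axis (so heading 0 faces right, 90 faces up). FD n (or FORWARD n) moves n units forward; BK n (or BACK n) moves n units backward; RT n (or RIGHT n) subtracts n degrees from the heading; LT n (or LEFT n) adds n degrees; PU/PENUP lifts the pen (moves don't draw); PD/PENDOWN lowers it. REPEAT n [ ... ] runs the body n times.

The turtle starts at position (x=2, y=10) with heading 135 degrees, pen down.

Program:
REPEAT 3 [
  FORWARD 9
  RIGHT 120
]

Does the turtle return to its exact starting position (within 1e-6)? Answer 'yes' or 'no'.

Executing turtle program step by step:
Start: pos=(2,10), heading=135, pen down
REPEAT 3 [
  -- iteration 1/3 --
  FD 9: (2,10) -> (-4.364,16.364) [heading=135, draw]
  RT 120: heading 135 -> 15
  -- iteration 2/3 --
  FD 9: (-4.364,16.364) -> (4.329,18.693) [heading=15, draw]
  RT 120: heading 15 -> 255
  -- iteration 3/3 --
  FD 9: (4.329,18.693) -> (2,10) [heading=255, draw]
  RT 120: heading 255 -> 135
]
Final: pos=(2,10), heading=135, 3 segment(s) drawn

Start position: (2, 10)
Final position: (2, 10)
Distance = 0; < 1e-6 -> CLOSED

Answer: yes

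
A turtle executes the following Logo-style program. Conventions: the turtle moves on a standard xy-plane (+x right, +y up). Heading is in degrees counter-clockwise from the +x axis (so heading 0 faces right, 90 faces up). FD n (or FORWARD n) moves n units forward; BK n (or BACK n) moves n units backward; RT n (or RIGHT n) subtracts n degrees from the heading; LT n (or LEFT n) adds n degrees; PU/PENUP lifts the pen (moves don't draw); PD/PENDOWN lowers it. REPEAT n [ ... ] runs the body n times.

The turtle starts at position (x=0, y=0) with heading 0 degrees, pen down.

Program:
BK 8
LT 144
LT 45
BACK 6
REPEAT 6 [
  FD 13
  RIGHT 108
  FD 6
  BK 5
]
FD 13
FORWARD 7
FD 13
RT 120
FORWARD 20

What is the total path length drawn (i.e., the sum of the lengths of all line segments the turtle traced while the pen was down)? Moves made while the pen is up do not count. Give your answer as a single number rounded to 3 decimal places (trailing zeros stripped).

Executing turtle program step by step:
Start: pos=(0,0), heading=0, pen down
BK 8: (0,0) -> (-8,0) [heading=0, draw]
LT 144: heading 0 -> 144
LT 45: heading 144 -> 189
BK 6: (-8,0) -> (-2.074,0.939) [heading=189, draw]
REPEAT 6 [
  -- iteration 1/6 --
  FD 13: (-2.074,0.939) -> (-14.914,-1.095) [heading=189, draw]
  RT 108: heading 189 -> 81
  FD 6: (-14.914,-1.095) -> (-13.975,4.831) [heading=81, draw]
  BK 5: (-13.975,4.831) -> (-14.757,-0.107) [heading=81, draw]
  -- iteration 2/6 --
  FD 13: (-14.757,-0.107) -> (-12.724,12.733) [heading=81, draw]
  RT 108: heading 81 -> 333
  FD 6: (-12.724,12.733) -> (-7.378,10.009) [heading=333, draw]
  BK 5: (-7.378,10.009) -> (-11.833,12.279) [heading=333, draw]
  -- iteration 3/6 --
  FD 13: (-11.833,12.279) -> (-0.25,6.377) [heading=333, draw]
  RT 108: heading 333 -> 225
  FD 6: (-0.25,6.377) -> (-4.492,2.134) [heading=225, draw]
  BK 5: (-4.492,2.134) -> (-0.957,5.67) [heading=225, draw]
  -- iteration 4/6 --
  FD 13: (-0.957,5.67) -> (-10.149,-3.523) [heading=225, draw]
  RT 108: heading 225 -> 117
  FD 6: (-10.149,-3.523) -> (-12.873,1.823) [heading=117, draw]
  BK 5: (-12.873,1.823) -> (-10.603,-2.632) [heading=117, draw]
  -- iteration 5/6 --
  FD 13: (-10.603,-2.632) -> (-16.505,8.951) [heading=117, draw]
  RT 108: heading 117 -> 9
  FD 6: (-16.505,8.951) -> (-10.579,9.89) [heading=9, draw]
  BK 5: (-10.579,9.89) -> (-15.517,9.108) [heading=9, draw]
  -- iteration 6/6 --
  FD 13: (-15.517,9.108) -> (-2.677,11.141) [heading=9, draw]
  RT 108: heading 9 -> 261
  FD 6: (-2.677,11.141) -> (-3.616,5.215) [heading=261, draw]
  BK 5: (-3.616,5.215) -> (-2.834,10.154) [heading=261, draw]
]
FD 13: (-2.834,10.154) -> (-4.867,-2.686) [heading=261, draw]
FD 7: (-4.867,-2.686) -> (-5.962,-9.6) [heading=261, draw]
FD 13: (-5.962,-9.6) -> (-7.996,-22.44) [heading=261, draw]
RT 120: heading 261 -> 141
FD 20: (-7.996,-22.44) -> (-23.539,-9.854) [heading=141, draw]
Final: pos=(-23.539,-9.854), heading=141, 24 segment(s) drawn

Segment lengths:
  seg 1: (0,0) -> (-8,0), length = 8
  seg 2: (-8,0) -> (-2.074,0.939), length = 6
  seg 3: (-2.074,0.939) -> (-14.914,-1.095), length = 13
  seg 4: (-14.914,-1.095) -> (-13.975,4.831), length = 6
  seg 5: (-13.975,4.831) -> (-14.757,-0.107), length = 5
  seg 6: (-14.757,-0.107) -> (-12.724,12.733), length = 13
  seg 7: (-12.724,12.733) -> (-7.378,10.009), length = 6
  seg 8: (-7.378,10.009) -> (-11.833,12.279), length = 5
  seg 9: (-11.833,12.279) -> (-0.25,6.377), length = 13
  seg 10: (-0.25,6.377) -> (-4.492,2.134), length = 6
  seg 11: (-4.492,2.134) -> (-0.957,5.67), length = 5
  seg 12: (-0.957,5.67) -> (-10.149,-3.523), length = 13
  seg 13: (-10.149,-3.523) -> (-12.873,1.823), length = 6
  seg 14: (-12.873,1.823) -> (-10.603,-2.632), length = 5
  seg 15: (-10.603,-2.632) -> (-16.505,8.951), length = 13
  seg 16: (-16.505,8.951) -> (-10.579,9.89), length = 6
  seg 17: (-10.579,9.89) -> (-15.517,9.108), length = 5
  seg 18: (-15.517,9.108) -> (-2.677,11.141), length = 13
  seg 19: (-2.677,11.141) -> (-3.616,5.215), length = 6
  seg 20: (-3.616,5.215) -> (-2.834,10.154), length = 5
  seg 21: (-2.834,10.154) -> (-4.867,-2.686), length = 13
  seg 22: (-4.867,-2.686) -> (-5.962,-9.6), length = 7
  seg 23: (-5.962,-9.6) -> (-7.996,-22.44), length = 13
  seg 24: (-7.996,-22.44) -> (-23.539,-9.854), length = 20
Total = 211

Answer: 211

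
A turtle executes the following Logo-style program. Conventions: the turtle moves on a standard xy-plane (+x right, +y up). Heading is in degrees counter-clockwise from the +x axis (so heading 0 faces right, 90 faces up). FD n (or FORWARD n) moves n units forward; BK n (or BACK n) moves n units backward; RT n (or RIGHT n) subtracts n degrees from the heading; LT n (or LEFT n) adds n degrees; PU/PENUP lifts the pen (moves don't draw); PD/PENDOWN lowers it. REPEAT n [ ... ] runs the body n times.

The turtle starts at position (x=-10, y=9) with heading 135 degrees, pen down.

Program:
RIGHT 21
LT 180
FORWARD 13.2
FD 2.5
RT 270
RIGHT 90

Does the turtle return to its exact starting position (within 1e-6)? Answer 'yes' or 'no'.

Answer: no

Derivation:
Executing turtle program step by step:
Start: pos=(-10,9), heading=135, pen down
RT 21: heading 135 -> 114
LT 180: heading 114 -> 294
FD 13.2: (-10,9) -> (-4.631,-3.059) [heading=294, draw]
FD 2.5: (-4.631,-3.059) -> (-3.614,-5.343) [heading=294, draw]
RT 270: heading 294 -> 24
RT 90: heading 24 -> 294
Final: pos=(-3.614,-5.343), heading=294, 2 segment(s) drawn

Start position: (-10, 9)
Final position: (-3.614, -5.343)
Distance = 15.7; >= 1e-6 -> NOT closed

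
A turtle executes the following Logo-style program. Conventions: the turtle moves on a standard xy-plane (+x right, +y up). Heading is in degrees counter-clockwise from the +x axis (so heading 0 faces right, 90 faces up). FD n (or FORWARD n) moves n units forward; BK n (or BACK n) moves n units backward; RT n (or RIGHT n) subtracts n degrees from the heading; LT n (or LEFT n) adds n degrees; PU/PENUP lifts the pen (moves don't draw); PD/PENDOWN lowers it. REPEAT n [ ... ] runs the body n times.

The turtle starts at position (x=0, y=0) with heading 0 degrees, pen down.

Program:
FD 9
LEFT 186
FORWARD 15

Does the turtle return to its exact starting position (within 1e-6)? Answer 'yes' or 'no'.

Answer: no

Derivation:
Executing turtle program step by step:
Start: pos=(0,0), heading=0, pen down
FD 9: (0,0) -> (9,0) [heading=0, draw]
LT 186: heading 0 -> 186
FD 15: (9,0) -> (-5.918,-1.568) [heading=186, draw]
Final: pos=(-5.918,-1.568), heading=186, 2 segment(s) drawn

Start position: (0, 0)
Final position: (-5.918, -1.568)
Distance = 6.122; >= 1e-6 -> NOT closed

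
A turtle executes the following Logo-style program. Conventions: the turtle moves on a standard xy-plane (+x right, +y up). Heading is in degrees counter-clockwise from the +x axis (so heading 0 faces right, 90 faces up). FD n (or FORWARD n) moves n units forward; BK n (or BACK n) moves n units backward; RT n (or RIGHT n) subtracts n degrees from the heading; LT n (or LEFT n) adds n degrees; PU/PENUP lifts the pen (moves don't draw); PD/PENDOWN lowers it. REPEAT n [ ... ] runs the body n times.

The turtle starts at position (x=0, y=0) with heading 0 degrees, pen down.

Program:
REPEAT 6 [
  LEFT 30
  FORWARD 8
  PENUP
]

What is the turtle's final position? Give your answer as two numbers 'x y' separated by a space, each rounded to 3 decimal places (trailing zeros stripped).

Executing turtle program step by step:
Start: pos=(0,0), heading=0, pen down
REPEAT 6 [
  -- iteration 1/6 --
  LT 30: heading 0 -> 30
  FD 8: (0,0) -> (6.928,4) [heading=30, draw]
  PU: pen up
  -- iteration 2/6 --
  LT 30: heading 30 -> 60
  FD 8: (6.928,4) -> (10.928,10.928) [heading=60, move]
  PU: pen up
  -- iteration 3/6 --
  LT 30: heading 60 -> 90
  FD 8: (10.928,10.928) -> (10.928,18.928) [heading=90, move]
  PU: pen up
  -- iteration 4/6 --
  LT 30: heading 90 -> 120
  FD 8: (10.928,18.928) -> (6.928,25.856) [heading=120, move]
  PU: pen up
  -- iteration 5/6 --
  LT 30: heading 120 -> 150
  FD 8: (6.928,25.856) -> (0,29.856) [heading=150, move]
  PU: pen up
  -- iteration 6/6 --
  LT 30: heading 150 -> 180
  FD 8: (0,29.856) -> (-8,29.856) [heading=180, move]
  PU: pen up
]
Final: pos=(-8,29.856), heading=180, 1 segment(s) drawn

Answer: -8 29.856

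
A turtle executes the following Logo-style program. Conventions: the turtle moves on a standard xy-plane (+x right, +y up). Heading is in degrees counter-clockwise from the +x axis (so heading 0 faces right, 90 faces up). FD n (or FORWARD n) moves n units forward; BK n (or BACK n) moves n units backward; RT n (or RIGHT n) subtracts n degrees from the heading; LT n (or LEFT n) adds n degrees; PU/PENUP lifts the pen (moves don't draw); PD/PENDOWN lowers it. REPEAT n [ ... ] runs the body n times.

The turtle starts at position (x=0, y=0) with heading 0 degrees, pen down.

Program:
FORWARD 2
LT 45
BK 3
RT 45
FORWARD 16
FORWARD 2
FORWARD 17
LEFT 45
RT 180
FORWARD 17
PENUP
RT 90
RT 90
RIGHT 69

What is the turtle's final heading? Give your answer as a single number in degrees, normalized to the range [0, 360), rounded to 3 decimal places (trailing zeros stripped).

Answer: 336

Derivation:
Executing turtle program step by step:
Start: pos=(0,0), heading=0, pen down
FD 2: (0,0) -> (2,0) [heading=0, draw]
LT 45: heading 0 -> 45
BK 3: (2,0) -> (-0.121,-2.121) [heading=45, draw]
RT 45: heading 45 -> 0
FD 16: (-0.121,-2.121) -> (15.879,-2.121) [heading=0, draw]
FD 2: (15.879,-2.121) -> (17.879,-2.121) [heading=0, draw]
FD 17: (17.879,-2.121) -> (34.879,-2.121) [heading=0, draw]
LT 45: heading 0 -> 45
RT 180: heading 45 -> 225
FD 17: (34.879,-2.121) -> (22.858,-14.142) [heading=225, draw]
PU: pen up
RT 90: heading 225 -> 135
RT 90: heading 135 -> 45
RT 69: heading 45 -> 336
Final: pos=(22.858,-14.142), heading=336, 6 segment(s) drawn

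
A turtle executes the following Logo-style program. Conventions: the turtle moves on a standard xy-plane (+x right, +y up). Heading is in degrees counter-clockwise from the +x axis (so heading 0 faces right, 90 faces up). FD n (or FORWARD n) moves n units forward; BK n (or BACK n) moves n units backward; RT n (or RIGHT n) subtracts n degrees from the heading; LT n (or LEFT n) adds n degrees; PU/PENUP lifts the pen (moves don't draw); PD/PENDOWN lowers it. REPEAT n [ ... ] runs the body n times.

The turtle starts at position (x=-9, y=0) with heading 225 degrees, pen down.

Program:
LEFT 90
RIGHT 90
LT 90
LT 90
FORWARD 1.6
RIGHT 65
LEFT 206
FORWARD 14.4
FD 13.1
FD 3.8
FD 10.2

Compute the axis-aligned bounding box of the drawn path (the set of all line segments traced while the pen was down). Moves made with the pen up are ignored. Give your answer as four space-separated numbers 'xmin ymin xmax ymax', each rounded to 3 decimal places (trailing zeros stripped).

Answer: -49.141 -3.207 -7.869 1.131

Derivation:
Executing turtle program step by step:
Start: pos=(-9,0), heading=225, pen down
LT 90: heading 225 -> 315
RT 90: heading 315 -> 225
LT 90: heading 225 -> 315
LT 90: heading 315 -> 45
FD 1.6: (-9,0) -> (-7.869,1.131) [heading=45, draw]
RT 65: heading 45 -> 340
LT 206: heading 340 -> 186
FD 14.4: (-7.869,1.131) -> (-22.19,-0.374) [heading=186, draw]
FD 13.1: (-22.19,-0.374) -> (-35.218,-1.743) [heading=186, draw]
FD 3.8: (-35.218,-1.743) -> (-38.997,-2.14) [heading=186, draw]
FD 10.2: (-38.997,-2.14) -> (-49.141,-3.207) [heading=186, draw]
Final: pos=(-49.141,-3.207), heading=186, 5 segment(s) drawn

Segment endpoints: x in {-49.141, -38.997, -35.218, -22.19, -9, -7.869}, y in {-3.207, -2.14, -1.743, -0.374, 0, 1.131}
xmin=-49.141, ymin=-3.207, xmax=-7.869, ymax=1.131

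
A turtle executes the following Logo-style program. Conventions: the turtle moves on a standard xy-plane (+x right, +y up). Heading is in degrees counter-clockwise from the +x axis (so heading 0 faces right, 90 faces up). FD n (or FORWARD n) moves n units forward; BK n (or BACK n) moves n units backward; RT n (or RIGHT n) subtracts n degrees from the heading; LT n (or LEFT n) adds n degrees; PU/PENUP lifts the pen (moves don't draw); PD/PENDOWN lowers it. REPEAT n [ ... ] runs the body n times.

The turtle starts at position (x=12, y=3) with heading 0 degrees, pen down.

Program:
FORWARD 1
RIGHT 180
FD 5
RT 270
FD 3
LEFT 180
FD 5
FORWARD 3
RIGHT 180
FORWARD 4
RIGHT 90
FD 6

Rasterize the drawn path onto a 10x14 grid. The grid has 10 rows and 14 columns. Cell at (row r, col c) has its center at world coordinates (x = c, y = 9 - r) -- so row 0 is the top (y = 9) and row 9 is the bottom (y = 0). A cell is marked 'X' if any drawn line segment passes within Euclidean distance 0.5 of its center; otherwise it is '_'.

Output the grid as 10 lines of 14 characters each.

Answer: ______________
________X_____
________X_____
________X_____
________X_____
__XXXXXXX_____
________XXXXXX
________X_____
________X_____
________X_____

Derivation:
Segment 0: (12,3) -> (13,3)
Segment 1: (13,3) -> (8,3)
Segment 2: (8,3) -> (8,-0)
Segment 3: (8,-0) -> (8,5)
Segment 4: (8,5) -> (8,8)
Segment 5: (8,8) -> (8,4)
Segment 6: (8,4) -> (2,4)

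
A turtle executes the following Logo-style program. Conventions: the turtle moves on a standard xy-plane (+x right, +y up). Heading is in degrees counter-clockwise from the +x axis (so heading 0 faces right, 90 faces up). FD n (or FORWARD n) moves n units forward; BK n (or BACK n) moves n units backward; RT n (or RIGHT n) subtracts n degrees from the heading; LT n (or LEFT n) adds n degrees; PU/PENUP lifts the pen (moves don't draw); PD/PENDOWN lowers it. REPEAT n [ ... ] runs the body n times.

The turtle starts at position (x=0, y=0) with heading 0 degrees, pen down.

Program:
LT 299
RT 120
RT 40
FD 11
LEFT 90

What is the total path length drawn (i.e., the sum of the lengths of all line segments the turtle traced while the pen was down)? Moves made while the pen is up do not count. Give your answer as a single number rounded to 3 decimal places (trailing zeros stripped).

Answer: 11

Derivation:
Executing turtle program step by step:
Start: pos=(0,0), heading=0, pen down
LT 299: heading 0 -> 299
RT 120: heading 299 -> 179
RT 40: heading 179 -> 139
FD 11: (0,0) -> (-8.302,7.217) [heading=139, draw]
LT 90: heading 139 -> 229
Final: pos=(-8.302,7.217), heading=229, 1 segment(s) drawn

Segment lengths:
  seg 1: (0,0) -> (-8.302,7.217), length = 11
Total = 11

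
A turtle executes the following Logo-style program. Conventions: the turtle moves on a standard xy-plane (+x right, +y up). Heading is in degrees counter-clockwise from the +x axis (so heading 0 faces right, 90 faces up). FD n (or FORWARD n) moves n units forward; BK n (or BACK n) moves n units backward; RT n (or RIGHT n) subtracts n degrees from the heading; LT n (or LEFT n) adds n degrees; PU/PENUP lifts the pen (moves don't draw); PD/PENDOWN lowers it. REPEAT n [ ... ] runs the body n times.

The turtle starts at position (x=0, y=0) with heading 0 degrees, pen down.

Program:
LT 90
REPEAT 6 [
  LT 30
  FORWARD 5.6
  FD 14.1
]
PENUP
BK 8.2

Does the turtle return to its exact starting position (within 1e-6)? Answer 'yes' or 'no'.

Answer: no

Derivation:
Executing turtle program step by step:
Start: pos=(0,0), heading=0, pen down
LT 90: heading 0 -> 90
REPEAT 6 [
  -- iteration 1/6 --
  LT 30: heading 90 -> 120
  FD 5.6: (0,0) -> (-2.8,4.85) [heading=120, draw]
  FD 14.1: (-2.8,4.85) -> (-9.85,17.061) [heading=120, draw]
  -- iteration 2/6 --
  LT 30: heading 120 -> 150
  FD 5.6: (-9.85,17.061) -> (-14.7,19.861) [heading=150, draw]
  FD 14.1: (-14.7,19.861) -> (-26.911,26.911) [heading=150, draw]
  -- iteration 3/6 --
  LT 30: heading 150 -> 180
  FD 5.6: (-26.911,26.911) -> (-32.511,26.911) [heading=180, draw]
  FD 14.1: (-32.511,26.911) -> (-46.611,26.911) [heading=180, draw]
  -- iteration 4/6 --
  LT 30: heading 180 -> 210
  FD 5.6: (-46.611,26.911) -> (-51.46,24.111) [heading=210, draw]
  FD 14.1: (-51.46,24.111) -> (-63.671,17.061) [heading=210, draw]
  -- iteration 5/6 --
  LT 30: heading 210 -> 240
  FD 5.6: (-63.671,17.061) -> (-66.471,12.211) [heading=240, draw]
  FD 14.1: (-66.471,12.211) -> (-73.521,0) [heading=240, draw]
  -- iteration 6/6 --
  LT 30: heading 240 -> 270
  FD 5.6: (-73.521,0) -> (-73.521,-5.6) [heading=270, draw]
  FD 14.1: (-73.521,-5.6) -> (-73.521,-19.7) [heading=270, draw]
]
PU: pen up
BK 8.2: (-73.521,-19.7) -> (-73.521,-11.5) [heading=270, move]
Final: pos=(-73.521,-11.5), heading=270, 12 segment(s) drawn

Start position: (0, 0)
Final position: (-73.521, -11.5)
Distance = 74.415; >= 1e-6 -> NOT closed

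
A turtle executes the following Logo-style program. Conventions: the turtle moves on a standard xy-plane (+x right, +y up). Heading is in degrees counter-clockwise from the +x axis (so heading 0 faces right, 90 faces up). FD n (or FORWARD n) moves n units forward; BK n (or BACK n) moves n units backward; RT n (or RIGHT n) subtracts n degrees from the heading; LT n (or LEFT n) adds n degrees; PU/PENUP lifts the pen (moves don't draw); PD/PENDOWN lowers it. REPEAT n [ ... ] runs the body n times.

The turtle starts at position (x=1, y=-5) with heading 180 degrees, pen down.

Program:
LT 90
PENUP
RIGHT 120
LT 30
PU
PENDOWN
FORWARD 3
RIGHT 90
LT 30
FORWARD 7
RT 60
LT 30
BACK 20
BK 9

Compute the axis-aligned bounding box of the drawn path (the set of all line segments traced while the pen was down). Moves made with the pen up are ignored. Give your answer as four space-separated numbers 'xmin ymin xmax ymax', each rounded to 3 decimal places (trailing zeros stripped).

Answer: -5.5 -27.938 1 1.062

Derivation:
Executing turtle program step by step:
Start: pos=(1,-5), heading=180, pen down
LT 90: heading 180 -> 270
PU: pen up
RT 120: heading 270 -> 150
LT 30: heading 150 -> 180
PU: pen up
PD: pen down
FD 3: (1,-5) -> (-2,-5) [heading=180, draw]
RT 90: heading 180 -> 90
LT 30: heading 90 -> 120
FD 7: (-2,-5) -> (-5.5,1.062) [heading=120, draw]
RT 60: heading 120 -> 60
LT 30: heading 60 -> 90
BK 20: (-5.5,1.062) -> (-5.5,-18.938) [heading=90, draw]
BK 9: (-5.5,-18.938) -> (-5.5,-27.938) [heading=90, draw]
Final: pos=(-5.5,-27.938), heading=90, 4 segment(s) drawn

Segment endpoints: x in {-5.5, -5.5, -5.5, -2, 1}, y in {-27.938, -18.938, -5, 1.062}
xmin=-5.5, ymin=-27.938, xmax=1, ymax=1.062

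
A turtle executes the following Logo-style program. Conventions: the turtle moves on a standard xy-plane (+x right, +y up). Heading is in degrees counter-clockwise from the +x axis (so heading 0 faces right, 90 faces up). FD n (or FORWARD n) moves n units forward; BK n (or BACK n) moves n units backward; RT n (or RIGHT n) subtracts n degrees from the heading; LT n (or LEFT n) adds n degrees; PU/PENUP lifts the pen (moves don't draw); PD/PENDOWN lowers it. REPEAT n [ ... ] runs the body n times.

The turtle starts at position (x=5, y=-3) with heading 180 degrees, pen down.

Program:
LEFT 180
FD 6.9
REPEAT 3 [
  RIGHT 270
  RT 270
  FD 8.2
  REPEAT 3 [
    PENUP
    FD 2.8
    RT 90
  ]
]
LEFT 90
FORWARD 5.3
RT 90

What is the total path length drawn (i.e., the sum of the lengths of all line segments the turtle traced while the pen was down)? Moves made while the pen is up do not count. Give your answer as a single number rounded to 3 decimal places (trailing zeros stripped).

Executing turtle program step by step:
Start: pos=(5,-3), heading=180, pen down
LT 180: heading 180 -> 0
FD 6.9: (5,-3) -> (11.9,-3) [heading=0, draw]
REPEAT 3 [
  -- iteration 1/3 --
  RT 270: heading 0 -> 90
  RT 270: heading 90 -> 180
  FD 8.2: (11.9,-3) -> (3.7,-3) [heading=180, draw]
  REPEAT 3 [
    -- iteration 1/3 --
    PU: pen up
    FD 2.8: (3.7,-3) -> (0.9,-3) [heading=180, move]
    RT 90: heading 180 -> 90
    -- iteration 2/3 --
    PU: pen up
    FD 2.8: (0.9,-3) -> (0.9,-0.2) [heading=90, move]
    RT 90: heading 90 -> 0
    -- iteration 3/3 --
    PU: pen up
    FD 2.8: (0.9,-0.2) -> (3.7,-0.2) [heading=0, move]
    RT 90: heading 0 -> 270
  ]
  -- iteration 2/3 --
  RT 270: heading 270 -> 0
  RT 270: heading 0 -> 90
  FD 8.2: (3.7,-0.2) -> (3.7,8) [heading=90, move]
  REPEAT 3 [
    -- iteration 1/3 --
    PU: pen up
    FD 2.8: (3.7,8) -> (3.7,10.8) [heading=90, move]
    RT 90: heading 90 -> 0
    -- iteration 2/3 --
    PU: pen up
    FD 2.8: (3.7,10.8) -> (6.5,10.8) [heading=0, move]
    RT 90: heading 0 -> 270
    -- iteration 3/3 --
    PU: pen up
    FD 2.8: (6.5,10.8) -> (6.5,8) [heading=270, move]
    RT 90: heading 270 -> 180
  ]
  -- iteration 3/3 --
  RT 270: heading 180 -> 270
  RT 270: heading 270 -> 0
  FD 8.2: (6.5,8) -> (14.7,8) [heading=0, move]
  REPEAT 3 [
    -- iteration 1/3 --
    PU: pen up
    FD 2.8: (14.7,8) -> (17.5,8) [heading=0, move]
    RT 90: heading 0 -> 270
    -- iteration 2/3 --
    PU: pen up
    FD 2.8: (17.5,8) -> (17.5,5.2) [heading=270, move]
    RT 90: heading 270 -> 180
    -- iteration 3/3 --
    PU: pen up
    FD 2.8: (17.5,5.2) -> (14.7,5.2) [heading=180, move]
    RT 90: heading 180 -> 90
  ]
]
LT 90: heading 90 -> 180
FD 5.3: (14.7,5.2) -> (9.4,5.2) [heading=180, move]
RT 90: heading 180 -> 90
Final: pos=(9.4,5.2), heading=90, 2 segment(s) drawn

Segment lengths:
  seg 1: (5,-3) -> (11.9,-3), length = 6.9
  seg 2: (11.9,-3) -> (3.7,-3), length = 8.2
Total = 15.1

Answer: 15.1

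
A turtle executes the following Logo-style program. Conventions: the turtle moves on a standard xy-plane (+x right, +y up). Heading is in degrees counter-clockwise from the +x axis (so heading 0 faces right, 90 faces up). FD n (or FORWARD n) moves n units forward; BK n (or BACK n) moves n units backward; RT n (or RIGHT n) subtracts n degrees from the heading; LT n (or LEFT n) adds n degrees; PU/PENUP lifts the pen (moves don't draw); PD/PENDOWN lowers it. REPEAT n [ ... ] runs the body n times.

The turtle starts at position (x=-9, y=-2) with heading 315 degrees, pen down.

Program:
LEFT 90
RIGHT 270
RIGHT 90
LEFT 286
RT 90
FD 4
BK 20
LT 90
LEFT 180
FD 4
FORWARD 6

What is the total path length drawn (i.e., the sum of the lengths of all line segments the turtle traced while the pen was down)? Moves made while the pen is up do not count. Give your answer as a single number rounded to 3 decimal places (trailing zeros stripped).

Answer: 34

Derivation:
Executing turtle program step by step:
Start: pos=(-9,-2), heading=315, pen down
LT 90: heading 315 -> 45
RT 270: heading 45 -> 135
RT 90: heading 135 -> 45
LT 286: heading 45 -> 331
RT 90: heading 331 -> 241
FD 4: (-9,-2) -> (-10.939,-5.498) [heading=241, draw]
BK 20: (-10.939,-5.498) -> (-1.243,11.994) [heading=241, draw]
LT 90: heading 241 -> 331
LT 180: heading 331 -> 151
FD 4: (-1.243,11.994) -> (-4.742,13.933) [heading=151, draw]
FD 6: (-4.742,13.933) -> (-9.989,16.842) [heading=151, draw]
Final: pos=(-9.989,16.842), heading=151, 4 segment(s) drawn

Segment lengths:
  seg 1: (-9,-2) -> (-10.939,-5.498), length = 4
  seg 2: (-10.939,-5.498) -> (-1.243,11.994), length = 20
  seg 3: (-1.243,11.994) -> (-4.742,13.933), length = 4
  seg 4: (-4.742,13.933) -> (-9.989,16.842), length = 6
Total = 34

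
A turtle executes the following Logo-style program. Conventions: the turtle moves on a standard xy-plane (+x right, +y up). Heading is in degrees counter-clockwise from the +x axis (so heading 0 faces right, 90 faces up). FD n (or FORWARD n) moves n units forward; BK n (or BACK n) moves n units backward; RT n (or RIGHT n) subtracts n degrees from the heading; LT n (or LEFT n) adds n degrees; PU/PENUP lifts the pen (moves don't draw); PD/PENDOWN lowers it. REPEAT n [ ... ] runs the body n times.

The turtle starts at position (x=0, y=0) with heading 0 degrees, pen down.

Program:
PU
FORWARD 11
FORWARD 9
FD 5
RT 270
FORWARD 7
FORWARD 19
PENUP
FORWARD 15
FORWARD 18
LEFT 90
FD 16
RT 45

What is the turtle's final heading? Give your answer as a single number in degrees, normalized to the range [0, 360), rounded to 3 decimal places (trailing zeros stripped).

Executing turtle program step by step:
Start: pos=(0,0), heading=0, pen down
PU: pen up
FD 11: (0,0) -> (11,0) [heading=0, move]
FD 9: (11,0) -> (20,0) [heading=0, move]
FD 5: (20,0) -> (25,0) [heading=0, move]
RT 270: heading 0 -> 90
FD 7: (25,0) -> (25,7) [heading=90, move]
FD 19: (25,7) -> (25,26) [heading=90, move]
PU: pen up
FD 15: (25,26) -> (25,41) [heading=90, move]
FD 18: (25,41) -> (25,59) [heading=90, move]
LT 90: heading 90 -> 180
FD 16: (25,59) -> (9,59) [heading=180, move]
RT 45: heading 180 -> 135
Final: pos=(9,59), heading=135, 0 segment(s) drawn

Answer: 135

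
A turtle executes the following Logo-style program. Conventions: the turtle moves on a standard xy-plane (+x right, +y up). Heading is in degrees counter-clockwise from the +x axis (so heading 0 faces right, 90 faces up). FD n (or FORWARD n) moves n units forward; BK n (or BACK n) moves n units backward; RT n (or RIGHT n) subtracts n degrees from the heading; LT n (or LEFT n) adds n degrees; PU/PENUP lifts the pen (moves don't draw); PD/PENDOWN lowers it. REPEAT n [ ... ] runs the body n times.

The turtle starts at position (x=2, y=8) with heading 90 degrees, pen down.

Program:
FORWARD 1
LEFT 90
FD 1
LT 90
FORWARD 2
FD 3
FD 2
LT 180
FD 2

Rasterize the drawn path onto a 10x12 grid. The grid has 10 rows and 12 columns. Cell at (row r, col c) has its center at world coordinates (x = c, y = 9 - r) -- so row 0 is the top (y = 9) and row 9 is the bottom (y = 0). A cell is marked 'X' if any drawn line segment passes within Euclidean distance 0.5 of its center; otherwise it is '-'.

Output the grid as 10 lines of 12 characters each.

Answer: -XX---------
-XX---------
-X----------
-X----------
-X----------
-X----------
-X----------
-X----------
------------
------------

Derivation:
Segment 0: (2,8) -> (2,9)
Segment 1: (2,9) -> (1,9)
Segment 2: (1,9) -> (1,7)
Segment 3: (1,7) -> (1,4)
Segment 4: (1,4) -> (1,2)
Segment 5: (1,2) -> (1,4)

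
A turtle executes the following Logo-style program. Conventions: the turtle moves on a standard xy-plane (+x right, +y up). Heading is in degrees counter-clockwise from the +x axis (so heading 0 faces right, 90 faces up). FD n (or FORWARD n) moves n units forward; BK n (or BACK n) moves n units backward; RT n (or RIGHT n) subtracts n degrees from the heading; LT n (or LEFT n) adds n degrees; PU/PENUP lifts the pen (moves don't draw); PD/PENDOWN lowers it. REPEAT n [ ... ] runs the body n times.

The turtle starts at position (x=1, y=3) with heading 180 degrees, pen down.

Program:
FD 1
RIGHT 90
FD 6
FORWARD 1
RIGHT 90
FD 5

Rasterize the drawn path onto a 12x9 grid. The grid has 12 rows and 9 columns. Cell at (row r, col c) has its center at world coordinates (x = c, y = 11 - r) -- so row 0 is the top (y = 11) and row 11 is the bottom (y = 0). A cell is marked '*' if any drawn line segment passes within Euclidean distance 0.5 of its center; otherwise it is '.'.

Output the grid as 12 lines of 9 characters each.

Segment 0: (1,3) -> (0,3)
Segment 1: (0,3) -> (0,9)
Segment 2: (0,9) -> (0,10)
Segment 3: (0,10) -> (5,10)

Answer: .........
******...
*........
*........
*........
*........
*........
*........
**.......
.........
.........
.........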